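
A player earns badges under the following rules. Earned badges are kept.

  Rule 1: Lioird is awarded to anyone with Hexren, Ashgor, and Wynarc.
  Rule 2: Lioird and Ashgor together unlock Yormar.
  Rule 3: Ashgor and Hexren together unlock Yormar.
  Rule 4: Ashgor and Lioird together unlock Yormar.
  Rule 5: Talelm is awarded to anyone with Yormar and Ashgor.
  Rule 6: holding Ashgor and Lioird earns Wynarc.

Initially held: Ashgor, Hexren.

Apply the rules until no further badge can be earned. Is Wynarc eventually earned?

No

Wynarc would need Ashgor and Lioird (Rule 6), but Lioird is never earned.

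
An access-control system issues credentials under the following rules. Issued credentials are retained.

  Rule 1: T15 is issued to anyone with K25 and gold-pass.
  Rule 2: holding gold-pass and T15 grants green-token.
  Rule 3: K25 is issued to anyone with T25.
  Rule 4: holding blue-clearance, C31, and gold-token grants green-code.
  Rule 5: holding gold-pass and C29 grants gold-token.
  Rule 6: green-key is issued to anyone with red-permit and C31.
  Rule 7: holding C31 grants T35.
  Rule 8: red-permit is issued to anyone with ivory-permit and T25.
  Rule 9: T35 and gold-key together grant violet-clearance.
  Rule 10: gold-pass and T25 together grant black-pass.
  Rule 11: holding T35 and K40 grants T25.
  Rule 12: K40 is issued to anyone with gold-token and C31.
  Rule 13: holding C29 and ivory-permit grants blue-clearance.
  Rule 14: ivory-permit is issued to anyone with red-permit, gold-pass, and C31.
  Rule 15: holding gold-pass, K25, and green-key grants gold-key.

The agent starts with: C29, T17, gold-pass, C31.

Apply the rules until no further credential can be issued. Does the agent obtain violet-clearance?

violet-clearance would need T35 and gold-key (Rule 9), but gold-key is never granted.

No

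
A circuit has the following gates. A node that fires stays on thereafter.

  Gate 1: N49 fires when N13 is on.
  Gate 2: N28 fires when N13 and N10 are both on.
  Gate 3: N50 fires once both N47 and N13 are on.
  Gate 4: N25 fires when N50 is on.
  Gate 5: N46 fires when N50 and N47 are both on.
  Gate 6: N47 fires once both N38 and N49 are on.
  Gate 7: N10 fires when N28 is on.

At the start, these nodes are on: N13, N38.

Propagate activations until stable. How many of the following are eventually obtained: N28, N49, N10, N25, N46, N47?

4

Gate 1: N13 on → N49 on.
N38 and N49 are on, so N47 fires (Gate 6).
Gate 3: N47 and N13 on → N50 on.
N50 and N47 are on, so N46 fires (Gate 5).
Gate 4: N50 on → N25 on.
N28 would need N13 and N10 (Gate 2), but N10 never turns on.
N49: reached.
N10 would need N28 (Gate 7), but N28 never turns on.
N25: reached.
N46: reached.
N47: reached.
Reached: N49, N25, N46, and N47 — 4 of the 6.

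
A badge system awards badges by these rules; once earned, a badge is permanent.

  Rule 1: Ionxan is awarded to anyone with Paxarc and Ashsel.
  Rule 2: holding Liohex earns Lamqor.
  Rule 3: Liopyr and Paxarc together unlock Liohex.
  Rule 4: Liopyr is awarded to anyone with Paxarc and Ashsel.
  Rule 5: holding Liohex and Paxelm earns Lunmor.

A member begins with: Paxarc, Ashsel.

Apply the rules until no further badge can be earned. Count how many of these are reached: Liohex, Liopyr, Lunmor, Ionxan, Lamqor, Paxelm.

4

With Paxarc and Ashsel, Liopyr is earned (Rule 4).
With Paxarc and Ashsel, Ionxan is earned (Rule 1).
With Liopyr and Paxarc, Liohex is earned (Rule 3).
With Liohex, Lamqor is earned (Rule 2).
Liohex: reached.
Liopyr: reached.
Lunmor would need Liohex and Paxelm (Rule 5), but Paxelm is never earned.
Ionxan: reached.
Lamqor: reached.
No rule produces Paxelm, and it is not given.
Reached: Liohex, Liopyr, Ionxan, and Lamqor — 4 of the 6.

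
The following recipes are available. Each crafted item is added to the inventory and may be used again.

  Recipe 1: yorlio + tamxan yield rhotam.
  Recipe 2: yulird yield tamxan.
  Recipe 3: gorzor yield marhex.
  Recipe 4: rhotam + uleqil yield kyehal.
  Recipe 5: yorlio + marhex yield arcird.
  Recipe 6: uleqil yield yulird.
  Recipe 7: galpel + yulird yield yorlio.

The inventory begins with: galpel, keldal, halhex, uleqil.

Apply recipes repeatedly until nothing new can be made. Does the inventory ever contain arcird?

arcird would need yorlio and marhex (Recipe 5), but marhex is never obtained.

No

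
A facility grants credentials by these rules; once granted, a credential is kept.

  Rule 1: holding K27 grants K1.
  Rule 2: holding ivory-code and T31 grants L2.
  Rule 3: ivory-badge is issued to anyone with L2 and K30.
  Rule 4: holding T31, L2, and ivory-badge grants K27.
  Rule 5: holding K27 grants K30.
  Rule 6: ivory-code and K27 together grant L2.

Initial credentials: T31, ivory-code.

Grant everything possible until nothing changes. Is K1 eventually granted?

K1 would need K27 (Rule 1), but K27 is never granted.

No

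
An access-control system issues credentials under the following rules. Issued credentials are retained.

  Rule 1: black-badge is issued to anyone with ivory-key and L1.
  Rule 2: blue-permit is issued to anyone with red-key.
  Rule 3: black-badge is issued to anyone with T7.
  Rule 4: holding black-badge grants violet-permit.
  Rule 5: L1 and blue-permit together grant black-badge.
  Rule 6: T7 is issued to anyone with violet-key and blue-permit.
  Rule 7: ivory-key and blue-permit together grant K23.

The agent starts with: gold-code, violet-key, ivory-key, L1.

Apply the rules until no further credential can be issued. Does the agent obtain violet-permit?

Holding ivory-key and L1 grants black-badge (Rule 1).
Holding black-badge grants violet-permit (Rule 4).

Yes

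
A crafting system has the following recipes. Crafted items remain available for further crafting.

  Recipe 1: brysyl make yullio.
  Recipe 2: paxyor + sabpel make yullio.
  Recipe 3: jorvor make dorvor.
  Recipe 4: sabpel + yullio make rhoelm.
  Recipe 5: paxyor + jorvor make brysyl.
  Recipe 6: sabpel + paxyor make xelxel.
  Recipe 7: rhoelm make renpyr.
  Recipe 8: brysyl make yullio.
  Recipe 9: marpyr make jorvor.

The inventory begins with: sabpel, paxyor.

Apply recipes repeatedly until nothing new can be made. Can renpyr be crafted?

Using Recipe 2, paxyor and sabpel make yullio.
Using Recipe 4, sabpel and yullio make rhoelm.
rhoelm → renpyr (Recipe 7).

Yes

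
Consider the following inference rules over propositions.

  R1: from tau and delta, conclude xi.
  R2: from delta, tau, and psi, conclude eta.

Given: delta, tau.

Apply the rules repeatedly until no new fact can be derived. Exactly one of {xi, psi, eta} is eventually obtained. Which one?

xi

tau and delta hold, so xi follows (R1).
No rule produces psi, and it is not given. eta would need delta, tau, and psi (R2), but psi is never established.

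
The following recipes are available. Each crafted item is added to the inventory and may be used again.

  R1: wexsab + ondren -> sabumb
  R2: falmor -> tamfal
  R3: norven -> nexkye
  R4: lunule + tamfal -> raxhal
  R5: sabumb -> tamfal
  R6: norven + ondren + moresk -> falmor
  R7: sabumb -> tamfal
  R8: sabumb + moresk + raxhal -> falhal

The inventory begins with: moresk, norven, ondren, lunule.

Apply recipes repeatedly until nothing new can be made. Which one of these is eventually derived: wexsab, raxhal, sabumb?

Using R6, norven, ondren, and moresk make falmor.
falmor -> tamfal (R2).
Using R4, lunule and tamfal make raxhal.
No rule produces wexsab, and it is not given. sabumb would need wexsab and ondren (R1), but wexsab is never obtained.

raxhal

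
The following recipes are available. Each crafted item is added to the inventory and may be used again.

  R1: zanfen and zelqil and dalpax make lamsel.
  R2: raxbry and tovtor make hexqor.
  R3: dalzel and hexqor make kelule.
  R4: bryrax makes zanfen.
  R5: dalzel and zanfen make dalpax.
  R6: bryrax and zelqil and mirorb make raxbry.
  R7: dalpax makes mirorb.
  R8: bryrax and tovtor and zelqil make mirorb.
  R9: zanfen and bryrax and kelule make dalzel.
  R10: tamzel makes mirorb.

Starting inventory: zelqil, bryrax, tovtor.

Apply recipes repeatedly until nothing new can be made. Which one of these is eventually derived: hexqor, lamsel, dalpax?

Using R8, bryrax, tovtor, and zelqil make mirorb.
Using R6, bryrax, zelqil, and mirorb make raxbry.
raxbry and tovtor → hexqor (R2).
dalpax would need dalzel and zanfen (R5), but dalzel is never obtained. lamsel would need zanfen, zelqil, and dalpax (R1), but dalpax is never obtained.

hexqor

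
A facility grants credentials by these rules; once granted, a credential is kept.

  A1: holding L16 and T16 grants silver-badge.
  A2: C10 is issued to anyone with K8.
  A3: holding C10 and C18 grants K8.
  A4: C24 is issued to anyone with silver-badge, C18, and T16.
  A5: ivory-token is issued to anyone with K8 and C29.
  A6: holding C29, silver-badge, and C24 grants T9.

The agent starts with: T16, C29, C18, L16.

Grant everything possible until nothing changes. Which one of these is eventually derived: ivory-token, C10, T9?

T9

Holding L16 and T16 grants silver-badge (A1).
Holding silver-badge, C18, and T16 grants C24 (A4).
Holding C29, silver-badge, and C24 grants T9 (A6).
ivory-token would need K8 and C29 (A5), but K8 is never granted. C10 would need K8 (A2), but K8 is never granted.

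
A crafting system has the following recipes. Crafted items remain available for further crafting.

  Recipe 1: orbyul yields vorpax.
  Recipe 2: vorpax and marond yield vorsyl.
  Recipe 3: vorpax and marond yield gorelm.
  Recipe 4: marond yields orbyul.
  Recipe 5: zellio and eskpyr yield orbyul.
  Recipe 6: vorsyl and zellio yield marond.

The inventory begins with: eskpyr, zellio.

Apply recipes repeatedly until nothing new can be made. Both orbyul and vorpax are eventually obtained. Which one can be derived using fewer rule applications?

orbyul

orbyul: zellio and eskpyr → orbyul (Recipe 5). [1 rule application]
vorpax: zellio and eskpyr → orbyul (Recipe 5). orbyul → vorpax (Recipe 1). [2 rule applications]
orbyul needs fewer.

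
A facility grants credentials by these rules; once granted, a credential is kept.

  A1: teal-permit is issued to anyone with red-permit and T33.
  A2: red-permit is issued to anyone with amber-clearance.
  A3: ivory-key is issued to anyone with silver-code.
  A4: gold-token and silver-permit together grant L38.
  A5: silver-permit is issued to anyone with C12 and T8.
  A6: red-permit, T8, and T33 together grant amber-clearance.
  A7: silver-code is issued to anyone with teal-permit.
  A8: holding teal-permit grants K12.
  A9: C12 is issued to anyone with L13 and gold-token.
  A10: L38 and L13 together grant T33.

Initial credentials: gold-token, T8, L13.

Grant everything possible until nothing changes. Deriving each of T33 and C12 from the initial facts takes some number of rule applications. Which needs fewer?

C12

C12: Holding L13 and gold-token grants C12 (A9). [1 rule application]
T33: Holding L13 and gold-token grants C12 (A9). Holding C12 and T8 grants silver-permit (A5). Holding gold-token and silver-permit grants L38 (A4). Holding L38 and L13 grants T33 (A10). [4 rule applications]
C12 needs fewer.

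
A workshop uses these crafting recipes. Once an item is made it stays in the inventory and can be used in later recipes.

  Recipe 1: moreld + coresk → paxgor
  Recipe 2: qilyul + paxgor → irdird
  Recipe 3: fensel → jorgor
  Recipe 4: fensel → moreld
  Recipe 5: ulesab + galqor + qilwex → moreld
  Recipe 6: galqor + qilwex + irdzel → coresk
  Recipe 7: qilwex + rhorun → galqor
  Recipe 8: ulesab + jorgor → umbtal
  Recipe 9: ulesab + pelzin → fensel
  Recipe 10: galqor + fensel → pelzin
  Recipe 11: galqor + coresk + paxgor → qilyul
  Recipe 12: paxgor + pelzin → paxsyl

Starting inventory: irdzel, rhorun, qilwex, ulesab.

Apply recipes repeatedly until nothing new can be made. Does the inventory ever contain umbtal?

umbtal would need ulesab and jorgor (Recipe 8), but jorgor is never obtained.

No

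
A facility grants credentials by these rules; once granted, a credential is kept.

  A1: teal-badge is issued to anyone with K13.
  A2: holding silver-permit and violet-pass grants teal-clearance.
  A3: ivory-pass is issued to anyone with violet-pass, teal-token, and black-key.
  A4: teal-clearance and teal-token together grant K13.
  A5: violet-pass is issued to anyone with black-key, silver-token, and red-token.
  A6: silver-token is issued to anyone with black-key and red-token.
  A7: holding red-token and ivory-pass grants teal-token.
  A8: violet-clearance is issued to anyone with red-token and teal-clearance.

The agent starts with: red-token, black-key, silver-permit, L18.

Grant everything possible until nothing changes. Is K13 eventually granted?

No

K13 would need teal-clearance and teal-token (A4), but teal-token is never granted.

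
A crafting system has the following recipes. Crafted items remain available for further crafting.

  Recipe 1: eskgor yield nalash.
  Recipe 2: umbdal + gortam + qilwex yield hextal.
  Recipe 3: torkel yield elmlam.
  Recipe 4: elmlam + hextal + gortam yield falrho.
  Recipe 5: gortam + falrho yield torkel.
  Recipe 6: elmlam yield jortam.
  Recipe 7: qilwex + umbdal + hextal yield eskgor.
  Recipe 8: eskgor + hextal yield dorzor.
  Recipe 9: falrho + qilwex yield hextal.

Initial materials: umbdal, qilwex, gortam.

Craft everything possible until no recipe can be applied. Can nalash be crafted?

Using Recipe 2, umbdal, gortam, and qilwex make hextal.
Using Recipe 7, qilwex, umbdal, and hextal make eskgor.
Using Recipe 1, eskgor makes nalash.

Yes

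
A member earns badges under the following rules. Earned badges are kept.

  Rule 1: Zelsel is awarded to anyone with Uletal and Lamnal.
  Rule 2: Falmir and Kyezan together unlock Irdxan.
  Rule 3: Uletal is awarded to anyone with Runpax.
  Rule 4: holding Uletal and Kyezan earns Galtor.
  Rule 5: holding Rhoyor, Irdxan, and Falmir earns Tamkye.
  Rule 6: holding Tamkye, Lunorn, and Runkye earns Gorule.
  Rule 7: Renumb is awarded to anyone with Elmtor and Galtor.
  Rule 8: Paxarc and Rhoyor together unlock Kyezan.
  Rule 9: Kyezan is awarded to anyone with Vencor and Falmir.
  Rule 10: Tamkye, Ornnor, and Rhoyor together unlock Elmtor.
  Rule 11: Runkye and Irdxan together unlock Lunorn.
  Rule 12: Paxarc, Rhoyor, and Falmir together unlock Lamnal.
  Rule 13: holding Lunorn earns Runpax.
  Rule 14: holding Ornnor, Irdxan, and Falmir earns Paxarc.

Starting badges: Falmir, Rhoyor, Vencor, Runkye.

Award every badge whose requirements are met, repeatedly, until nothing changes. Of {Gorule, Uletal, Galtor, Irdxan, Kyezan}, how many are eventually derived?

5

With Vencor and Falmir, Kyezan is earned (Rule 9).
With Falmir and Kyezan, Irdxan is earned (Rule 2).
With Rhoyor, Irdxan, and Falmir, Tamkye is earned (Rule 5).
With Runkye and Irdxan, Lunorn is earned (Rule 11).
With Lunorn, Runpax is earned (Rule 13).
With Tamkye, Lunorn, and Runkye, Gorule is earned (Rule 6).
With Runpax, Uletal is earned (Rule 3).
With Uletal and Kyezan, Galtor is earned (Rule 4).
Gorule: reached.
Uletal: reached.
Galtor: reached.
Irdxan: reached.
Kyezan: reached.
All 5 are reached.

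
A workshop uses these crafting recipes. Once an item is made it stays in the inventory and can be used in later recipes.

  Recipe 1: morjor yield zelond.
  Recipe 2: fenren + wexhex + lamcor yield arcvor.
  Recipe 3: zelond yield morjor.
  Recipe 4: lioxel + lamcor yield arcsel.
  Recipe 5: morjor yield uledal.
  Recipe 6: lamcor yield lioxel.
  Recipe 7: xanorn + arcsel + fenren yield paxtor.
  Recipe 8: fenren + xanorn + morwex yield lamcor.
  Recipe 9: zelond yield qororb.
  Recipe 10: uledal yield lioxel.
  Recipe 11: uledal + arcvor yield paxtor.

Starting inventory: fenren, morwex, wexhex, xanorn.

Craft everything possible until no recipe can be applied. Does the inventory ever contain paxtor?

Yes

Using Recipe 8, fenren, xanorn, and morwex make lamcor.
lamcor → lioxel (Recipe 6).
Using Recipe 4, lioxel and lamcor make arcsel.
Using Recipe 7, xanorn, arcsel, and fenren make paxtor.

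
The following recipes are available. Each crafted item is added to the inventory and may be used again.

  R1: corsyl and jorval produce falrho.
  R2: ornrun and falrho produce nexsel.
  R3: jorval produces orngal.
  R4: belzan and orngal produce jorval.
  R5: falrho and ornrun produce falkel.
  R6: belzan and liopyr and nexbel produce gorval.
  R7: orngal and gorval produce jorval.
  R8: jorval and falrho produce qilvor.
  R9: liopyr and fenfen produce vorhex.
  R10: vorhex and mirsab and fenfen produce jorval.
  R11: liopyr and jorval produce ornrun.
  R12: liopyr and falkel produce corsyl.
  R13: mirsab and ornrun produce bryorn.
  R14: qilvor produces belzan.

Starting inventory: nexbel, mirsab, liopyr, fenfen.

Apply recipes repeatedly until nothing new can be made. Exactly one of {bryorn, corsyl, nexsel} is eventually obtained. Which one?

bryorn

liopyr and fenfen → vorhex (R9).
Using R10, vorhex, mirsab, and fenfen make jorval.
Using R11, liopyr and jorval make ornrun.
mirsab and ornrun → bryorn (R13).
nexsel would need ornrun and falrho (R2), but falrho is never obtained. corsyl would need liopyr and falkel (R12), but falkel is never obtained.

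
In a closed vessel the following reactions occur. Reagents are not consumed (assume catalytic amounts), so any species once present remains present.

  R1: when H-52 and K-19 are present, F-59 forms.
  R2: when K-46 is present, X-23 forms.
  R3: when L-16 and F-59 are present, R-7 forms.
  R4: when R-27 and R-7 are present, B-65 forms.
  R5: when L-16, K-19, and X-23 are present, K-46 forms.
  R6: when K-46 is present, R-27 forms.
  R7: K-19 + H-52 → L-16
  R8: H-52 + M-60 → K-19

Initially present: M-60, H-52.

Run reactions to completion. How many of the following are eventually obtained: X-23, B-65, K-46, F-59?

1

H-52 and M-60 present → K-19 forms (R8).
H-52 and K-19 present → F-59 forms (R1).
X-23 would need K-46 (R2), but K-46 never forms.
B-65 would need R-27 and R-7 (R4), but R-27 never forms.
K-46 would need L-16, K-19, and X-23 (R5), but X-23 never forms.
F-59: reached.
Reached: F-59 — 1 of the 4.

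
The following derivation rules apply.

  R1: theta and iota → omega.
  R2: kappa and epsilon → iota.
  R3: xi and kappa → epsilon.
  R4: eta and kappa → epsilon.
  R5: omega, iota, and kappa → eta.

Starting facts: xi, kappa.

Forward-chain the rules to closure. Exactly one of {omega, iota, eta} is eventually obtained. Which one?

From xi and kappa, R3 gives epsilon.
kappa and epsilon hold, so iota follows (R2).
omega would need theta and iota (R1), but theta is never established. eta would need omega, iota, and kappa (R5), but omega is never established.

iota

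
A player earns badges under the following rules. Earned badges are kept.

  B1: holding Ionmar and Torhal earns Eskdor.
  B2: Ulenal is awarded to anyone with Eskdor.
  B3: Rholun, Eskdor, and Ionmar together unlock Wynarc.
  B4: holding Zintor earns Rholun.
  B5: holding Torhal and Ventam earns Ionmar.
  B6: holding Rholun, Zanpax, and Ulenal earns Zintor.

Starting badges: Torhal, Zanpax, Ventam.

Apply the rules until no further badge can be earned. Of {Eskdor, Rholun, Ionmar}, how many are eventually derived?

2

With Torhal and Ventam, Ionmar is earned (B5).
With Ionmar and Torhal, Eskdor is earned (B1).
Eskdor: reached.
Rholun would need Zintor (B4), but Zintor is never earned.
Ionmar: reached.
Reached: Eskdor and Ionmar — 2 of the 3.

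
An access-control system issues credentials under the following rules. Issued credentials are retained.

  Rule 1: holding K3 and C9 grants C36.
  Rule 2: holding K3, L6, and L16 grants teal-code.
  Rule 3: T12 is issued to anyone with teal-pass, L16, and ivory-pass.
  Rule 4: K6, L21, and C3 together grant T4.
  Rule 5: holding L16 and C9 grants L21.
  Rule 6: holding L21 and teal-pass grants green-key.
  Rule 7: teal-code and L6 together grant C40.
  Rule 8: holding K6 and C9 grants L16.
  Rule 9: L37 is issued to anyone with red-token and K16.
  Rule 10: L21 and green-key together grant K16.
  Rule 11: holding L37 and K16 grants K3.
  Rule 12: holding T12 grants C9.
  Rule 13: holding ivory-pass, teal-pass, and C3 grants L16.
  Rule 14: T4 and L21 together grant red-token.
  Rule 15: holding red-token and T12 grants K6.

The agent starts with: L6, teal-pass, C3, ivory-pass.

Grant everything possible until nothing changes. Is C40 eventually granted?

C40 would need teal-code and L6 (Rule 7), but teal-code is never granted.

No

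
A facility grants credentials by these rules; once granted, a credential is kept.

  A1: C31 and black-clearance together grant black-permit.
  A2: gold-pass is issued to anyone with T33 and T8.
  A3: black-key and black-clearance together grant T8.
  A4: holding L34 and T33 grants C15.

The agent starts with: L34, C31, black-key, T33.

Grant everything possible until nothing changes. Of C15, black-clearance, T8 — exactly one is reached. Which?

Holding L34 and T33 grants C15 (A4).
No rule produces black-clearance, and it is not given. T8 would need black-key and black-clearance (A3), but black-clearance is never granted.

C15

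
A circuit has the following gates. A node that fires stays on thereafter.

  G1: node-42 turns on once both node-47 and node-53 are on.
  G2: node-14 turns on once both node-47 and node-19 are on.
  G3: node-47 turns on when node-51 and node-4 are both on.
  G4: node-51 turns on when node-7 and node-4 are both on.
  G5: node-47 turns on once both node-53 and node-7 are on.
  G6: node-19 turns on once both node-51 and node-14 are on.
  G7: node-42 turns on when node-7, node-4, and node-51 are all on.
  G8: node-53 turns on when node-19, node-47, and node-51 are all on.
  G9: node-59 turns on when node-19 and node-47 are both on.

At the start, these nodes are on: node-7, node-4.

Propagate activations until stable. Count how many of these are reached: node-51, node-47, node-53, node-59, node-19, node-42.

3

G4: node-7 and node-4 on → node-51 on.
node-7, node-4, and node-51 are on, so node-42 turns on (G7).
node-51 and node-4 are on, so node-47 turns on (G3).
node-51: reached.
node-47: reached.
node-53 would need node-19, node-47, and node-51 (G8), but node-19 never turns on.
node-59 would need node-19 and node-47 (G9), but node-19 never turns on.
node-19 would need node-51 and node-14 (G6), but node-14 never turns on.
node-42: reached.
Reached: node-51, node-47, and node-42 — 3 of the 6.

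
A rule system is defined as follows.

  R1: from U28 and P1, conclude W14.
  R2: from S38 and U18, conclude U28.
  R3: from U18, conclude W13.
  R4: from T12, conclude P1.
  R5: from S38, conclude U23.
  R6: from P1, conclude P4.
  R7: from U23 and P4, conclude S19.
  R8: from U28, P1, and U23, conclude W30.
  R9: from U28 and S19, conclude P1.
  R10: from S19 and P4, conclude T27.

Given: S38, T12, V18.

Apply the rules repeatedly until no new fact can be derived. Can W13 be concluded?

W13 would need U18 (R3), but U18 is never established.

No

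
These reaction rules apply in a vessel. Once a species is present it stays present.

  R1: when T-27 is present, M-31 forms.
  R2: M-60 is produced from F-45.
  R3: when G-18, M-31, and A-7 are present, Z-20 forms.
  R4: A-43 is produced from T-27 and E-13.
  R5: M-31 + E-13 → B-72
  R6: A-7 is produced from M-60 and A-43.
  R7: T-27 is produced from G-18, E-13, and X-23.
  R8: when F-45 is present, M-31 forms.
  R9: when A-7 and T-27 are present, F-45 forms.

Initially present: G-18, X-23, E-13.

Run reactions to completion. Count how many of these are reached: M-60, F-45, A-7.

0

M-60 would need F-45 (R2), but F-45 never forms.
F-45 would need A-7 and T-27 (R9), but A-7 never forms.
A-7 would need M-60 and A-43 (R6), but M-60 never forms.
None of the 3 are reached.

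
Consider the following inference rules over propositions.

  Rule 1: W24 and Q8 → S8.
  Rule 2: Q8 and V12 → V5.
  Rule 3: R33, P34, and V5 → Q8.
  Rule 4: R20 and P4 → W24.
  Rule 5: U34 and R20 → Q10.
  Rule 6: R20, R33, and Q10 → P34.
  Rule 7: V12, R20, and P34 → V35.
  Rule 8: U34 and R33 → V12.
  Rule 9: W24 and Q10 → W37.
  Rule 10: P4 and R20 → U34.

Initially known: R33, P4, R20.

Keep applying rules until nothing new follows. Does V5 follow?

V5 would need Q8 and V12 (Rule 2), but Q8 is never established.

No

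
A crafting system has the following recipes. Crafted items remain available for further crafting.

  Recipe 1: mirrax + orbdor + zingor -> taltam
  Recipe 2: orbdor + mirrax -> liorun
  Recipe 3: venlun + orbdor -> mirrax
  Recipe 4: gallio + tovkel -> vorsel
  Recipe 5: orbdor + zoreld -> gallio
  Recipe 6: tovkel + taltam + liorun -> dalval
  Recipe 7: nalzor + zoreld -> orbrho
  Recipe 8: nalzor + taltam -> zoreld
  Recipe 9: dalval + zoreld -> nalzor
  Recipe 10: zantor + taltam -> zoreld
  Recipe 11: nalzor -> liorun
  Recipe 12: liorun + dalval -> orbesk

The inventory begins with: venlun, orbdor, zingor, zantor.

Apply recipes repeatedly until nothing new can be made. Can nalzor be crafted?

No

nalzor would need dalval and zoreld (Recipe 9), but dalval is never obtained.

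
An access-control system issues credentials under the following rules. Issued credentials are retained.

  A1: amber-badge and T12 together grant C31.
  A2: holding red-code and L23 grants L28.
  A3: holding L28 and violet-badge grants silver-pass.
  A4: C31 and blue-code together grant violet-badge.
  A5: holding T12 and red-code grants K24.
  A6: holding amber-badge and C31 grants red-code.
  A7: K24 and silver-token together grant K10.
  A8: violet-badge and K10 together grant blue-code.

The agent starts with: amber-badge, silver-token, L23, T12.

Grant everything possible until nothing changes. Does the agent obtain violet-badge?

violet-badge would need C31 and blue-code (A4), but blue-code is never granted.

No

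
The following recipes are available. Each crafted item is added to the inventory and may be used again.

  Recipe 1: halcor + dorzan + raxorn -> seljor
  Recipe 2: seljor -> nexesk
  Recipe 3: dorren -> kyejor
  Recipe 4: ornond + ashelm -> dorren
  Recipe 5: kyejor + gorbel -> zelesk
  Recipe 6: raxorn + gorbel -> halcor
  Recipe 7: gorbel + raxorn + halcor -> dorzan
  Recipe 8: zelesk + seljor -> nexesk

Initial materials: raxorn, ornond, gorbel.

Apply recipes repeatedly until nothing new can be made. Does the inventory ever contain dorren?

No

dorren would need ornond and ashelm (Recipe 4), but ashelm is never obtained.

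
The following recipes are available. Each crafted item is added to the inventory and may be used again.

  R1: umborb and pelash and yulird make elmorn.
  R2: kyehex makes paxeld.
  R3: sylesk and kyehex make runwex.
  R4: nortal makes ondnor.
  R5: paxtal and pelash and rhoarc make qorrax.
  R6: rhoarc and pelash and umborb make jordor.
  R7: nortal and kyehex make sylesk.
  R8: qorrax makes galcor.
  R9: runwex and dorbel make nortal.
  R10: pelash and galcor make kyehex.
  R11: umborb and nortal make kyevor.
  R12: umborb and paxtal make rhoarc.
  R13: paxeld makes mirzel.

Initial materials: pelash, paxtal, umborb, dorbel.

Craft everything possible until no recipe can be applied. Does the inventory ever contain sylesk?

sylesk would need nortal and kyehex (R7), but nortal is never obtained.

No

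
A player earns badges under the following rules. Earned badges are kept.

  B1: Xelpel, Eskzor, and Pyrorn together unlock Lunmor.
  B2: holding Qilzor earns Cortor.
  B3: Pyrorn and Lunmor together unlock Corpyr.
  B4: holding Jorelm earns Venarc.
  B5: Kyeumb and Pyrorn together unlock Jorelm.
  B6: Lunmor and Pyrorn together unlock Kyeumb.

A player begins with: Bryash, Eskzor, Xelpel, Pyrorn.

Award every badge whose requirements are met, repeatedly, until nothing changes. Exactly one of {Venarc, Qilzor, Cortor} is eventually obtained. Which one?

With Xelpel, Eskzor, and Pyrorn, Lunmor is earned (B1).
With Lunmor and Pyrorn, Kyeumb is earned (B6).
With Kyeumb and Pyrorn, Jorelm is earned (B5).
With Jorelm, Venarc is earned (B4).
No rule produces Qilzor, and it is not given. Cortor would need Qilzor (B2), but Qilzor is never earned.

Venarc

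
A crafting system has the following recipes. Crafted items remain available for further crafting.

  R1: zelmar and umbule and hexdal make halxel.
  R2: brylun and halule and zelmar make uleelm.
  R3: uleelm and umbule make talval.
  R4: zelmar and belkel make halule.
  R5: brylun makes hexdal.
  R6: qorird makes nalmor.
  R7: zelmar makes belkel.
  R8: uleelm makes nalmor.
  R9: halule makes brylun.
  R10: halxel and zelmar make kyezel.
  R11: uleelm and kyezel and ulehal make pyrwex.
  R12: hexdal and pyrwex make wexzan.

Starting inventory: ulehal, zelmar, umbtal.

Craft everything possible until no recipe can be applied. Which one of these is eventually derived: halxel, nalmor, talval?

zelmar → belkel (R7).
zelmar and belkel → halule (R4).
halule → brylun (R9).
brylun and halule and zelmar → uleelm (R2).
uleelm → nalmor (R8).
talval would need uleelm and umbule (R3), but umbule is never obtained. halxel would need zelmar, umbule, and hexdal (R1), but umbule is never obtained.

nalmor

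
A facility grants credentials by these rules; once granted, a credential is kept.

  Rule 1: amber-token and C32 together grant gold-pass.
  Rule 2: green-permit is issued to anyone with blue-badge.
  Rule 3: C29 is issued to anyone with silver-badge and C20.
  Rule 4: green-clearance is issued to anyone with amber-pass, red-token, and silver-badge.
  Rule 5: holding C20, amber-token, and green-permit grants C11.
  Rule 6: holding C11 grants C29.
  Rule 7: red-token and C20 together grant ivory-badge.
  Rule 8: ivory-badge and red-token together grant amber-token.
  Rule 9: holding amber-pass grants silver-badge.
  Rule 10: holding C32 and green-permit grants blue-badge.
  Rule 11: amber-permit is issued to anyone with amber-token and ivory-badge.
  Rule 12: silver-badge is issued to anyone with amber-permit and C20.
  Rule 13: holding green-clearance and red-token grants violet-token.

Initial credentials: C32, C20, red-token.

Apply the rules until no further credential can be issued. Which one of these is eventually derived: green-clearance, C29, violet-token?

Holding red-token and C20 grants ivory-badge (Rule 7).
Holding ivory-badge and red-token grants amber-token (Rule 8).
Holding amber-token and ivory-badge grants amber-permit (Rule 11).
Holding amber-permit and C20 grants silver-badge (Rule 12).
Holding silver-badge and C20 grants C29 (Rule 3).
violet-token would need green-clearance and red-token (Rule 13), but green-clearance is never granted. green-clearance would need amber-pass, red-token, and silver-badge (Rule 4), but amber-pass is never granted.

C29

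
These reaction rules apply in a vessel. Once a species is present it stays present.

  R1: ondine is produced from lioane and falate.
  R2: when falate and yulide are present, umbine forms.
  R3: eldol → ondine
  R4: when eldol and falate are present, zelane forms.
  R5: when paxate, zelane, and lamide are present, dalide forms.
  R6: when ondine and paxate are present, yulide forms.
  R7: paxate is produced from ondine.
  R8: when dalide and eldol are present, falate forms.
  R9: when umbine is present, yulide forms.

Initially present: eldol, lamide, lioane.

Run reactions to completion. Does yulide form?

eldol present → ondine forms (R3).
ondine present → paxate forms (R7).
ondine and paxate present → yulide forms (R6).

Yes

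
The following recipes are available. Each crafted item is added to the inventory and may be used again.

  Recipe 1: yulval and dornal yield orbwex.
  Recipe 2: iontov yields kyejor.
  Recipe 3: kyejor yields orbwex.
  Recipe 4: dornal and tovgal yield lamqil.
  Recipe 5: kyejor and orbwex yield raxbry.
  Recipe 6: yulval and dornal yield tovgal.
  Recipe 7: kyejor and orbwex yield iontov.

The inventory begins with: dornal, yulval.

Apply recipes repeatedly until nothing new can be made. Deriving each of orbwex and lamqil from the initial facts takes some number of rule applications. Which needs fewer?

orbwex

orbwex: Using Recipe 1, yulval and dornal make orbwex. [1 rule application]
lamqil: yulval and dornal → tovgal (Recipe 6). Using Recipe 4, dornal and tovgal make lamqil. [2 rule applications]
orbwex needs fewer.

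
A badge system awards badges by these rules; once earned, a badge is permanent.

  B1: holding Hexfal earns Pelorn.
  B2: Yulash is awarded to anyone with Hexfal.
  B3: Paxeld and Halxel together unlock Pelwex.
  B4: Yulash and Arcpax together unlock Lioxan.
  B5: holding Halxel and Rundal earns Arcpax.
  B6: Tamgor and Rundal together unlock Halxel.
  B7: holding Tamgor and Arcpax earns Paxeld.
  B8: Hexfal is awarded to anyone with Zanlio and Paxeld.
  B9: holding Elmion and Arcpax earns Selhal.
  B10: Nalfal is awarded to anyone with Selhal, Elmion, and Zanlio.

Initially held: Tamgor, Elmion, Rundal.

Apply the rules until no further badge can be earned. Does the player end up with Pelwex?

With Tamgor and Rundal, Halxel is earned (B6).
With Halxel and Rundal, Arcpax is earned (B5).
With Tamgor and Arcpax, Paxeld is earned (B7).
With Paxeld and Halxel, Pelwex is earned (B3).

Yes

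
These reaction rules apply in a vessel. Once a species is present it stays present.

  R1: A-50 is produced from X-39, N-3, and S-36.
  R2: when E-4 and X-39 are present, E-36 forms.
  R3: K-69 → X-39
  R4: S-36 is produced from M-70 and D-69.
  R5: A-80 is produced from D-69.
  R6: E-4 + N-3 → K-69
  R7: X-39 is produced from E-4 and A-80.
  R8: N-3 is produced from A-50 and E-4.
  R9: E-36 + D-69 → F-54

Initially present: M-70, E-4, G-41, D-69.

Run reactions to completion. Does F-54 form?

Yes

D-69 present → A-80 forms (R5).
E-4 and A-80 present → X-39 forms (R7).
E-4 and X-39 present → E-36 forms (R2).
E-36 and D-69 present → F-54 forms (R9).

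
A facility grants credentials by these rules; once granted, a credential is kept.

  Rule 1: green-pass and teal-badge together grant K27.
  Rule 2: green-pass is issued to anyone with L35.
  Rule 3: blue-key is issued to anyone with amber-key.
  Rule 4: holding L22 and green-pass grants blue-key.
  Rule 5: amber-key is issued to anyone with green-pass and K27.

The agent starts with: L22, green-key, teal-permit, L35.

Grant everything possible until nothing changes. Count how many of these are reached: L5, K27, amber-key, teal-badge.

No rule produces L5, and it is not given.
K27 would need green-pass and teal-badge (Rule 1), but teal-badge is never granted.
amber-key would need green-pass and K27 (Rule 5), but K27 is never granted.
No rule produces teal-badge, and it is not given.
None of the 4 are reached.

0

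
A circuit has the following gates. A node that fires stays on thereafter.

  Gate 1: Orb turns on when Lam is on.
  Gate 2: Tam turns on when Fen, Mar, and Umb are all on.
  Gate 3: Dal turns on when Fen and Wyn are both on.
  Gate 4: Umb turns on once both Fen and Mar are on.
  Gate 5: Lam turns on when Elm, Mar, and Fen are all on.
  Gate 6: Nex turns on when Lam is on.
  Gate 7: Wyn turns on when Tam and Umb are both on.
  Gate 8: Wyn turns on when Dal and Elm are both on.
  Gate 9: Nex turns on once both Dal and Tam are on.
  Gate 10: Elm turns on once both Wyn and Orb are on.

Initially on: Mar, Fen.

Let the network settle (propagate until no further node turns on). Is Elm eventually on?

No

Elm would need Wyn and Orb (Gate 10), but Orb never turns on.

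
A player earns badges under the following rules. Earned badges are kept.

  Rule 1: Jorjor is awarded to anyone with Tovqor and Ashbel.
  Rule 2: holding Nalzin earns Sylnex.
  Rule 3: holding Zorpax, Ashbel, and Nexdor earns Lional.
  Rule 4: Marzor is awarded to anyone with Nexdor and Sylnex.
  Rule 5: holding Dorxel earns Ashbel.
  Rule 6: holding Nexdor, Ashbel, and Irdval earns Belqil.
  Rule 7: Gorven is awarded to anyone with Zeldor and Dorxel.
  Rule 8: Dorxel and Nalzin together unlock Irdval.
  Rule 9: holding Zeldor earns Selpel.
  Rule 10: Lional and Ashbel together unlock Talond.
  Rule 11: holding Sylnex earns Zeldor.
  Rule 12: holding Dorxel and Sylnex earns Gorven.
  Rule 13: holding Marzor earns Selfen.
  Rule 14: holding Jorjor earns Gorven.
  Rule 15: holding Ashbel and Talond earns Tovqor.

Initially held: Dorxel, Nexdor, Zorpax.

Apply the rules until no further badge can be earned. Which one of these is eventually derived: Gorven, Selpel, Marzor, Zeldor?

With Dorxel, Ashbel is earned (Rule 5).
With Zorpax, Ashbel, and Nexdor, Lional is earned (Rule 3).
With Lional and Ashbel, Talond is earned (Rule 10).
With Ashbel and Talond, Tovqor is earned (Rule 15).
With Tovqor and Ashbel, Jorjor is earned (Rule 1).
With Jorjor, Gorven is earned (Rule 14).
Zeldor would need Sylnex (Rule 11), but Sylnex is never earned. Selpel would need Zeldor (Rule 9), but Zeldor is never earned. Marzor would need Nexdor and Sylnex (Rule 4), but Sylnex is never earned.

Gorven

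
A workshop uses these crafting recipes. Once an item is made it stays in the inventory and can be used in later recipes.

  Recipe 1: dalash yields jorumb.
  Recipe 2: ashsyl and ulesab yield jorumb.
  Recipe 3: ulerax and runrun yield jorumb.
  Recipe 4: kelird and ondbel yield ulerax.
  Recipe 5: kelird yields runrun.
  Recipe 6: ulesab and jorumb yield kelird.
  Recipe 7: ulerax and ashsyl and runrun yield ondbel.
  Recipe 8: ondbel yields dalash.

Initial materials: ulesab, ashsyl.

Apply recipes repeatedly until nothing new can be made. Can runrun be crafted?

ashsyl and ulesab → jorumb (Recipe 2).
Using Recipe 6, ulesab and jorumb make kelird.
kelird → runrun (Recipe 5).

Yes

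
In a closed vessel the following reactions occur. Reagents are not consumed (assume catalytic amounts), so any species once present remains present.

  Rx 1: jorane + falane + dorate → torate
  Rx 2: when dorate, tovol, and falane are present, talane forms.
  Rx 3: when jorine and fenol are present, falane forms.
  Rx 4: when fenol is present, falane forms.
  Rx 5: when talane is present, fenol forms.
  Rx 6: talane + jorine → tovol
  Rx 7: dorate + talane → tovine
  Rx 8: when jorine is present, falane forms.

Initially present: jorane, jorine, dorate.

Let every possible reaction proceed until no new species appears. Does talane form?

No

talane would need dorate, tovol, and falane (Rx 2), but tovol never forms.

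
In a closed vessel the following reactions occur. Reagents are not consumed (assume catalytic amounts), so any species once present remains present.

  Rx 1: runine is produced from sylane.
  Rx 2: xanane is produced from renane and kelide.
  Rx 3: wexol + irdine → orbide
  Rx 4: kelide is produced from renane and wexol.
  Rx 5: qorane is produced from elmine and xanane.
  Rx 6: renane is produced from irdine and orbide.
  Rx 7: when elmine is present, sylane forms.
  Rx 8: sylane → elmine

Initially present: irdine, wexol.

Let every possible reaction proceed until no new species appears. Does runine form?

No

runine would need sylane (Rx 1), but sylane never forms.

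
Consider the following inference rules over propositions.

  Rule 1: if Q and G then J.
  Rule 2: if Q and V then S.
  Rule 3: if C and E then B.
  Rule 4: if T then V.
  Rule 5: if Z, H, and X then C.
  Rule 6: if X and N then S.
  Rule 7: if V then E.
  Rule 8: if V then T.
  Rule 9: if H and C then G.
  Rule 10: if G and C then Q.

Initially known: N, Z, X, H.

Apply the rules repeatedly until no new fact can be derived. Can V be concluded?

No

V would need T (Rule 4), but T is never established.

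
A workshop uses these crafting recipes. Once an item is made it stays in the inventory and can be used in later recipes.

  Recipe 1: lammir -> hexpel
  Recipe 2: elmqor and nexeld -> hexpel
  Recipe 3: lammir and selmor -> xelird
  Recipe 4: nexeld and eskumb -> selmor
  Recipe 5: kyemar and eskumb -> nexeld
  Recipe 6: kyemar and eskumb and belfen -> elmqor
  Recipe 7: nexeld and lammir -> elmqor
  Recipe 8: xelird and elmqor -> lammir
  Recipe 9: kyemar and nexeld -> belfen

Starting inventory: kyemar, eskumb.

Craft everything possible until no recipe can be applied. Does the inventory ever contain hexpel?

kyemar and eskumb -> nexeld (Recipe 5).
kyemar and nexeld -> belfen (Recipe 9).
Using Recipe 6, kyemar, eskumb, and belfen make elmqor.
elmqor and nexeld -> hexpel (Recipe 2).

Yes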